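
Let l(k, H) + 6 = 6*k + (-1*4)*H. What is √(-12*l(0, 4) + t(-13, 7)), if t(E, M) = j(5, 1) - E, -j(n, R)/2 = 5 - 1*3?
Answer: √273 ≈ 16.523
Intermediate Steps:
l(k, H) = -6 - 4*H + 6*k (l(k, H) = -6 + (6*k + (-1*4)*H) = -6 + (6*k - 4*H) = -6 + (-4*H + 6*k) = -6 - 4*H + 6*k)
j(n, R) = -4 (j(n, R) = -2*(5 - 1*3) = -2*(5 - 3) = -2*2 = -4)
t(E, M) = -4 - E
√(-12*l(0, 4) + t(-13, 7)) = √(-12*(-6 - 4*4 + 6*0) + (-4 - 1*(-13))) = √(-12*(-6 - 16 + 0) + (-4 + 13)) = √(-12*(-22) + 9) = √(264 + 9) = √273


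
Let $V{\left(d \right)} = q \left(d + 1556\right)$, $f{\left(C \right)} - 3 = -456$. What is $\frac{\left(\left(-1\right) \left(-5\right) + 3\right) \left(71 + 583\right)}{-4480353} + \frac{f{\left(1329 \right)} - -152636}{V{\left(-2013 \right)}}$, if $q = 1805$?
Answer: $- \frac{228716452973}{1231925328135} \approx -0.18566$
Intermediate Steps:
$f{\left(C \right)} = -453$ ($f{\left(C \right)} = 3 - 456 = -453$)
$V{\left(d \right)} = 2808580 + 1805 d$ ($V{\left(d \right)} = 1805 \left(d + 1556\right) = 1805 \left(1556 + d\right) = 2808580 + 1805 d$)
$\frac{\left(\left(-1\right) \left(-5\right) + 3\right) \left(71 + 583\right)}{-4480353} + \frac{f{\left(1329 \right)} - -152636}{V{\left(-2013 \right)}} = \frac{\left(\left(-1\right) \left(-5\right) + 3\right) \left(71 + 583\right)}{-4480353} + \frac{-453 - -152636}{2808580 + 1805 \left(-2013\right)} = \left(5 + 3\right) 654 \left(- \frac{1}{4480353}\right) + \frac{-453 + 152636}{2808580 - 3633465} = 8 \cdot 654 \left(- \frac{1}{4480353}\right) + \frac{152183}{-824885} = 5232 \left(- \frac{1}{4480353}\right) + 152183 \left(- \frac{1}{824885}\right) = - \frac{1744}{1493451} - \frac{152183}{824885} = - \frac{228716452973}{1231925328135}$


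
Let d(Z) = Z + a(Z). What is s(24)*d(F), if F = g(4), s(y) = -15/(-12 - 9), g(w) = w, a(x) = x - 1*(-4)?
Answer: 60/7 ≈ 8.5714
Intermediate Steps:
a(x) = 4 + x (a(x) = x + 4 = 4 + x)
s(y) = 5/7 (s(y) = -15/(-21) = -15*(-1/21) = 5/7)
F = 4
d(Z) = 4 + 2*Z (d(Z) = Z + (4 + Z) = 4 + 2*Z)
s(24)*d(F) = 5*(4 + 2*4)/7 = 5*(4 + 8)/7 = (5/7)*12 = 60/7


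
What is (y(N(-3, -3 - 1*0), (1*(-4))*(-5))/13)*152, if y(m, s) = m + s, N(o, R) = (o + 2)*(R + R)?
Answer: 304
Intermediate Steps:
N(o, R) = 2*R*(2 + o) (N(o, R) = (2 + o)*(2*R) = 2*R*(2 + o))
(y(N(-3, -3 - 1*0), (1*(-4))*(-5))/13)*152 = ((2*(-3 - 1*0)*(2 - 3) + (1*(-4))*(-5))/13)*152 = ((2*(-3 + 0)*(-1) - 4*(-5))/13)*152 = ((2*(-3)*(-1) + 20)/13)*152 = ((6 + 20)/13)*152 = ((1/13)*26)*152 = 2*152 = 304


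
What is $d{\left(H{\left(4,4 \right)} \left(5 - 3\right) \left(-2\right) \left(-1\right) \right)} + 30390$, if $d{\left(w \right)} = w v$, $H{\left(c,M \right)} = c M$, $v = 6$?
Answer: $30774$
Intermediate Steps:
$H{\left(c,M \right)} = M c$
$d{\left(w \right)} = 6 w$ ($d{\left(w \right)} = w 6 = 6 w$)
$d{\left(H{\left(4,4 \right)} \left(5 - 3\right) \left(-2\right) \left(-1\right) \right)} + 30390 = 6 \cdot 4 \cdot 4 \left(5 - 3\right) \left(-2\right) \left(-1\right) + 30390 = 6 \cdot 16 \cdot 2 \left(-2\right) \left(-1\right) + 30390 = 6 \cdot 16 \left(-4\right) \left(-1\right) + 30390 = 6 \left(\left(-64\right) \left(-1\right)\right) + 30390 = 6 \cdot 64 + 30390 = 384 + 30390 = 30774$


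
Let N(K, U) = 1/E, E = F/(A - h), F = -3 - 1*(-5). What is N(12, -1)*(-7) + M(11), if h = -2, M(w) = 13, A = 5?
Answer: -23/2 ≈ -11.500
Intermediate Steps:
F = 2 (F = -3 + 5 = 2)
E = 2/7 (E = 2/(5 - 1*(-2)) = 2/(5 + 2) = 2/7 ≈ 0.28571)
N(K, U) = 7/2 (N(K, U) = 1/(2/7) = 7/2)
N(12, -1)*(-7) + M(11) = (7/2)*(-7) + 13 = -49/2 + 13 = -23/2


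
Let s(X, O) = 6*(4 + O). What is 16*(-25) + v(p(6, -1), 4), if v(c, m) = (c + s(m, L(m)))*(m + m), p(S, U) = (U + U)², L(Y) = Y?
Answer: 16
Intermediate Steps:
s(X, O) = 24 + 6*O
p(S, U) = 4*U² (p(S, U) = (2*U)² = 4*U²)
v(c, m) = 2*m*(24 + c + 6*m) (v(c, m) = (c + (24 + 6*m))*(m + m) = (24 + c + 6*m)*(2*m) = 2*m*(24 + c + 6*m))
16*(-25) + v(p(6, -1), 4) = 16*(-25) + 2*4*(24 + 4*(-1)² + 6*4) = -400 + 2*4*(24 + 4*1 + 24) = -400 + 2*4*(24 + 4 + 24) = -400 + 2*4*52 = -400 + 416 = 16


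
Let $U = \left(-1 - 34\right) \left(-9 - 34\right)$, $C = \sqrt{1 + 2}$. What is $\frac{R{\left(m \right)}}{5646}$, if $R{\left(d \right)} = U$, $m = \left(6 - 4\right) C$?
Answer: $\frac{1505}{5646} \approx 0.26656$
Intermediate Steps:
$C = \sqrt{3} \approx 1.732$
$m = 2 \sqrt{3}$ ($m = \left(6 - 4\right) \sqrt{3} = 2 \sqrt{3} \approx 3.4641$)
$U = 1505$ ($U = \left(-35\right) \left(-43\right) = 1505$)
$R{\left(d \right)} = 1505$
$\frac{R{\left(m \right)}}{5646} = \frac{1505}{5646}$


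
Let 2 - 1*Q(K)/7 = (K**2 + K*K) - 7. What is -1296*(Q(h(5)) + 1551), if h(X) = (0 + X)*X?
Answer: 9248256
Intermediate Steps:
h(X) = X**2 (h(X) = X*X = X**2)
Q(K) = 63 - 14*K**2 (Q(K) = 14 - 7*((K**2 + K*K) - 7) = 14 - 7*((K**2 + K**2) - 7) = 14 - 7*(2*K**2 - 7) = 14 - 7*(-7 + 2*K**2) = 14 + (49 - 14*K**2) = 63 - 14*K**2)
-1296*(Q(h(5)) + 1551) = -1296*((63 - 14*(5**2)**2) + 1551) = -1296*((63 - 14*25**2) + 1551) = -1296*((63 - 14*625) + 1551) = -1296*((63 - 8750) + 1551) = -1296*(-8687 + 1551) = -1296*(-7136) = 9248256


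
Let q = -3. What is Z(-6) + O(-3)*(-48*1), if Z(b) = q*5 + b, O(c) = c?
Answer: 123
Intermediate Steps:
Z(b) = -15 + b (Z(b) = -3*5 + b = -15 + b)
Z(-6) + O(-3)*(-48*1) = (-15 - 6) - (-144) = -21 - 3*(-48) = -21 + 144 = 123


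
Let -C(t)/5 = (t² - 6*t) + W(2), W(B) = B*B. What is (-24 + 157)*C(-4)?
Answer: -29260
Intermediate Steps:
W(B) = B²
C(t) = -20 - 5*t² + 30*t (C(t) = -5*((t² - 6*t) + 2²) = -5*((t² - 6*t) + 4) = -5*(4 + t² - 6*t) = -20 - 5*t² + 30*t)
(-24 + 157)*C(-4) = (-24 + 157)*(-20 - 5*(-4)² + 30*(-4)) = 133*(-20 - 5*16 - 120) = 133*(-20 - 80 - 120) = 133*(-220) = -29260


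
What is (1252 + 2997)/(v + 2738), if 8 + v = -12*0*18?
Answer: 607/390 ≈ 1.5564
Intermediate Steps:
v = -8 (v = -8 - 12*0*18 = -8 + 0*18 = -8 + 0 = -8)
(1252 + 2997)/(v + 2738) = (1252 + 2997)/(-8 + 2738) = 4249/2730 = 4249*(1/2730) = 607/390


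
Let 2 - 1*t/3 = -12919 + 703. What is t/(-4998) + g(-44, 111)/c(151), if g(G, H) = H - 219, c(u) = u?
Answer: -1012423/125783 ≈ -8.0490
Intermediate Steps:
g(G, H) = -219 + H
t = 36654 (t = 6 - 3*(-12919 + 703) = 6 - 3*(-12216) = 6 + 36648 = 36654)
t/(-4998) + g(-44, 111)/c(151) = 36654/(-4998) + (-219 + 111)/151 = 36654*(-1/4998) - 108*1/151 = -6109/833 - 108/151 = -1012423/125783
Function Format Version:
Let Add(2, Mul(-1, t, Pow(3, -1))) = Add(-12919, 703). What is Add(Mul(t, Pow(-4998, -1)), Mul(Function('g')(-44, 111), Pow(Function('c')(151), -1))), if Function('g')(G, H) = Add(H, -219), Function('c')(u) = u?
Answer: Rational(-1012423, 125783) ≈ -8.0490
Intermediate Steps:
Function('g')(G, H) = Add(-219, H)
t = 36654 (t = Add(6, Mul(-3, Add(-12919, 703))) = Add(6, Mul(-3, -12216)) = Add(6, 36648) = 36654)
Add(Mul(t, Pow(-4998, -1)), Mul(Function('g')(-44, 111), Pow(Function('c')(151), -1))) = Add(Mul(36654, Pow(-4998, -1)), Mul(Add(-219, 111), Pow(151, -1))) = Add(Mul(36654, Rational(-1, 4998)), Mul(-108, Rational(1, 151))) = Add(Rational(-6109, 833), Rational(-108, 151)) = Rational(-1012423, 125783)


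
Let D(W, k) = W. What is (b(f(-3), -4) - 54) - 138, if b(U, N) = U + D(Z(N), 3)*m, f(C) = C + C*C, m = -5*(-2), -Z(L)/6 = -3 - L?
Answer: -246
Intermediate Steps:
Z(L) = 18 + 6*L (Z(L) = -6*(-3 - L) = 18 + 6*L)
m = 10
f(C) = C + C**2
b(U, N) = 180 + U + 60*N (b(U, N) = U + (18 + 6*N)*10 = U + (180 + 60*N) = 180 + U + 60*N)
(b(f(-3), -4) - 54) - 138 = ((180 - 3*(1 - 3) + 60*(-4)) - 54) - 138 = ((180 - 3*(-2) - 240) - 54) - 138 = ((180 + 6 - 240) - 54) - 138 = (-54 - 54) - 138 = -108 - 138 = -246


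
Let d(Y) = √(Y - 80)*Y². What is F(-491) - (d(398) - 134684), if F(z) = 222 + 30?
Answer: 134936 - 158404*√318 ≈ -2.6898e+6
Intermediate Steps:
d(Y) = Y²*√(-80 + Y) (d(Y) = √(-80 + Y)*Y² = Y²*√(-80 + Y))
F(z) = 252
F(-491) - (d(398) - 134684) = 252 - (398²*√(-80 + 398) - 134684) = 252 - (158404*√318 - 134684) = 252 - (-134684 + 158404*√318) = 252 + (134684 - 158404*√318) = 134936 - 158404*√318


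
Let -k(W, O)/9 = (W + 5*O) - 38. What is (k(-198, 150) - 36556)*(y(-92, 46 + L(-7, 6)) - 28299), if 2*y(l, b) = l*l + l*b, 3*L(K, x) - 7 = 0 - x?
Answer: 3236699290/3 ≈ 1.0789e+9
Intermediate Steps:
L(K, x) = 7/3 - x/3 (L(K, x) = 7/3 + (0 - x)/3 = 7/3 + (-x)/3 = 7/3 - x/3)
y(l, b) = l²/2 + b*l/2 (y(l, b) = (l*l + l*b)/2 = (l² + b*l)/2 = l²/2 + b*l/2)
k(W, O) = 342 - 45*O - 9*W (k(W, O) = -9*((W + 5*O) - 38) = -9*(-38 + W + 5*O) = 342 - 45*O - 9*W)
(k(-198, 150) - 36556)*(y(-92, 46 + L(-7, 6)) - 28299) = ((342 - 45*150 - 9*(-198)) - 36556)*((½)*(-92)*((46 + (7/3 - ⅓*6)) - 92) - 28299) = ((342 - 6750 + 1782) - 36556)*((½)*(-92)*((46 + (7/3 - 2)) - 92) - 28299) = (-4626 - 36556)*((½)*(-92)*((46 + ⅓) - 92) - 28299) = -41182*((½)*(-92)*(139/3 - 92) - 28299) = -41182*((½)*(-92)*(-137/3) - 28299) = -41182*(6302/3 - 28299) = -41182*(-78595/3) = 3236699290/3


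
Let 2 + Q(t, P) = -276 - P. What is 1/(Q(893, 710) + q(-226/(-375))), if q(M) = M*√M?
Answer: -13025390625/12869083051706 - 211875*√3390/25738166103412 ≈ -0.0010126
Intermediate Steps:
q(M) = M^(3/2)
Q(t, P) = -278 - P (Q(t, P) = -2 + (-276 - P) = -278 - P)
1/(Q(893, 710) + q(-226/(-375))) = 1/((-278 - 1*710) + (-226/(-375))^(3/2)) = 1/((-278 - 710) + (-226*(-1/375))^(3/2)) = 1/(-988 + (226/375)^(3/2)) = 1/(-988 + 226*√3390/28125)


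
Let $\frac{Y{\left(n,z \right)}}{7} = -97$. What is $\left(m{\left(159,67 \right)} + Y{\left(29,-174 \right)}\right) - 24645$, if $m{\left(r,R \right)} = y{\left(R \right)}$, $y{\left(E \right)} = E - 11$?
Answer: $-25268$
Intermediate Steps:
$y{\left(E \right)} = -11 + E$
$m{\left(r,R \right)} = -11 + R$
$Y{\left(n,z \right)} = -679$ ($Y{\left(n,z \right)} = 7 \left(-97\right) = -679$)
$\left(m{\left(159,67 \right)} + Y{\left(29,-174 \right)}\right) - 24645 = \left(\left(-11 + 67\right) - 679\right) - 24645 = \left(56 - 679\right) - 24645 = -623 - 24645 = -25268$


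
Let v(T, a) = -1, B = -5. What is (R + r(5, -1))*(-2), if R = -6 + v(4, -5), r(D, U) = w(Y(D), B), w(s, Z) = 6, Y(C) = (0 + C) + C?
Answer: 2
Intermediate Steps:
Y(C) = 2*C (Y(C) = C + C = 2*C)
r(D, U) = 6
R = -7 (R = -6 - 1 = -7)
(R + r(5, -1))*(-2) = (-7 + 6)*(-2) = -1*(-2) = 2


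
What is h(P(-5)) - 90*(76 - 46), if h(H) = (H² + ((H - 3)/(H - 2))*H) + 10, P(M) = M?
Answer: -18695/7 ≈ -2670.7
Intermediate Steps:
h(H) = 10 + H² + H*(-3 + H)/(-2 + H) (h(H) = (H² + ((-3 + H)/(-2 + H))*H) + 10 = (H² + H*(-3 + H)/(-2 + H)) + 10 = 10 + H² + H*(-3 + H)/(-2 + H))
h(P(-5)) - 90*(76 - 46) = (-20 + (-5)³ - 1*(-5)² + 7*(-5))/(-2 - 5) - 90*(76 - 46) = (-20 - 125 - 1*25 - 35)/(-7) - 90*30 = -(-20 - 125 - 25 - 35)/7 - 2700 = -⅐*(-205) - 2700 = 205/7 - 2700 = -18695/7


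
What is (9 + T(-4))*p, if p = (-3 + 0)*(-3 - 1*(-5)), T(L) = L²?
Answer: -150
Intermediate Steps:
p = -6 (p = -3*(-3 + 5) = -3*2 = -6)
(9 + T(-4))*p = (9 + (-4)²)*(-6) = (9 + 16)*(-6) = 25*(-6) = -150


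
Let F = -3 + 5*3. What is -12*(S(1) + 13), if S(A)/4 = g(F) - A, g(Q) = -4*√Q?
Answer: -108 + 384*√3 ≈ 557.11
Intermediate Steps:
F = 12 (F = -3 + 15 = 12)
S(A) = -32*√3 - 4*A (S(A) = 4*(-8*√3 - A) = 4*(-A - 8*√3) = -32*√3 - 4*A)
-12*(S(1) + 13) = -12*((-32*√3 - 4*1) + 13) = -12*((-32*√3 - 4) + 13) = -12*((-4 - 32*√3) + 13) = -12*(9 - 32*√3) = -108 + 384*√3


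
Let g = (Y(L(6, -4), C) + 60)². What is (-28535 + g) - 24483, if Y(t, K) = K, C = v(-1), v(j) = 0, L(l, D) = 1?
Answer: -49418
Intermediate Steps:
C = 0
g = 3600 (g = (0 + 60)² = 60² = 3600)
(-28535 + g) - 24483 = (-28535 + 3600) - 24483 = -24935 - 24483 = -49418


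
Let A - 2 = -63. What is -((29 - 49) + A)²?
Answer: -6561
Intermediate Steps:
A = -61 (A = 2 - 63 = -61)
-((29 - 49) + A)² = -((29 - 49) - 61)² = -(-20 - 61)² = -1*(-81)² = -1*6561 = -6561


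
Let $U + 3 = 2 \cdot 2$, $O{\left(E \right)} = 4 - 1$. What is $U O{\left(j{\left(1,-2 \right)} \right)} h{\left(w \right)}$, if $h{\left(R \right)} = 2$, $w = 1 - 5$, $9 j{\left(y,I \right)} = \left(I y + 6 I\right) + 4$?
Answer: $6$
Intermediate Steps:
$j{\left(y,I \right)} = \frac{4}{9} + \frac{2 I}{3} + \frac{I y}{9}$ ($j{\left(y,I \right)} = \frac{\left(I y + 6 I\right) + 4}{9} = \frac{\left(6 I + I y\right) + 4}{9} = \frac{4 + 6 I + I y}{9} = \frac{4}{9} + \frac{2 I}{3} + \frac{I y}{9}$)
$w = -4$ ($w = 1 - 5 = -4$)
$O{\left(E \right)} = 3$
$U = 1$ ($U = -3 + 2 \cdot 2 = -3 + 4 = 1$)
$U O{\left(j{\left(1,-2 \right)} \right)} h{\left(w \right)} = 1 \cdot 3 \cdot 2 = 3 \cdot 2 = 6$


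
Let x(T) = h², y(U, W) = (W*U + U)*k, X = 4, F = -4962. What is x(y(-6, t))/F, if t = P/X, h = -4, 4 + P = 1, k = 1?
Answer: -8/2481 ≈ -0.0032245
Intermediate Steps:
P = -3 (P = -4 + 1 = -3)
t = -¾ (t = -3/4 = -3*¼ = -¾ ≈ -0.75000)
y(U, W) = U + U*W (y(U, W) = (W*U + U)*1 = (U*W + U)*1 = (U + U*W)*1 = U + U*W)
x(T) = 16 (x(T) = (-4)² = 16)
x(y(-6, t))/F = 16/(-4962) = 16*(-1/4962) = -8/2481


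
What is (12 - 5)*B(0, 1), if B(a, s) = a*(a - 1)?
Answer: 0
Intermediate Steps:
B(a, s) = a*(-1 + a)
(12 - 5)*B(0, 1) = (12 - 5)*(0*(-1 + 0)) = 7*(0*(-1)) = 7*0 = 0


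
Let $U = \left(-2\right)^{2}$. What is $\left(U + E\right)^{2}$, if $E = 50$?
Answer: $2916$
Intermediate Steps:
$U = 4$
$\left(U + E\right)^{2} = \left(4 + 50\right)^{2} = 54^{2} = 2916$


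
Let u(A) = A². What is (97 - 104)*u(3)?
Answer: -63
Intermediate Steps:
(97 - 104)*u(3) = (97 - 104)*3² = -7*9 = -63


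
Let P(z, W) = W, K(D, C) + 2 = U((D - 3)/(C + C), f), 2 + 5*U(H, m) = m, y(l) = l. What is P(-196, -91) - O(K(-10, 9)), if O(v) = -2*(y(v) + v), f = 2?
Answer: -99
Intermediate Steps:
U(H, m) = -⅖ + m/5
K(D, C) = -2 (K(D, C) = -2 + (-⅖ + (⅕)*2) = -2 + (-⅖ + ⅖) = -2 + 0 = -2)
O(v) = -4*v (O(v) = -2*(v + v) = -2*2*v = -4*v)
P(-196, -91) - O(K(-10, 9)) = -91 - (-4)*(-2) = -91 - 1*8 = -91 - 8 = -99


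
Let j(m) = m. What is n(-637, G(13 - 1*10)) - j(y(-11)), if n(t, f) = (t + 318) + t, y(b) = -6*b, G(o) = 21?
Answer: -1022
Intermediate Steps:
n(t, f) = 318 + 2*t (n(t, f) = (318 + t) + t = 318 + 2*t)
n(-637, G(13 - 1*10)) - j(y(-11)) = (318 + 2*(-637)) - (-6)*(-11) = (318 - 1274) - 1*66 = -956 - 66 = -1022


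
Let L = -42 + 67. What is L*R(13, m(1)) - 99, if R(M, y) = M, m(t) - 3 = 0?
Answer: 226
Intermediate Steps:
m(t) = 3 (m(t) = 3 + 0 = 3)
L = 25
L*R(13, m(1)) - 99 = 25*13 - 99 = 325 - 99 = 226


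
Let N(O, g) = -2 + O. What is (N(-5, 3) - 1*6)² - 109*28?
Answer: -2883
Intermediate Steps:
(N(-5, 3) - 1*6)² - 109*28 = ((-2 - 5) - 1*6)² - 109*28 = (-7 - 6)² - 3052 = (-13)² - 3052 = 169 - 3052 = -2883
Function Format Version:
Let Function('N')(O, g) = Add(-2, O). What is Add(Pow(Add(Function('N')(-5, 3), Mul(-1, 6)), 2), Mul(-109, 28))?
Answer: -2883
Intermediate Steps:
Add(Pow(Add(Function('N')(-5, 3), Mul(-1, 6)), 2), Mul(-109, 28)) = Add(Pow(Add(Add(-2, -5), Mul(-1, 6)), 2), Mul(-109, 28)) = Add(Pow(Add(-7, -6), 2), -3052) = Add(Pow(-13, 2), -3052) = Add(169, -3052) = -2883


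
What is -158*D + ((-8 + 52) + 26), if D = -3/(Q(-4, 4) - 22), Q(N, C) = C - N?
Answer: 253/7 ≈ 36.143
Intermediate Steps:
D = 3/14 (D = -3/((4 - 1*(-4)) - 22) = -3/((4 + 4) - 22) = -3/(8 - 22) = -3/(-14) = -3*(-1/14) = 3/14 ≈ 0.21429)
-158*D + ((-8 + 52) + 26) = -158*3/14 + ((-8 + 52) + 26) = -237/7 + (44 + 26) = -237/7 + 70 = 253/7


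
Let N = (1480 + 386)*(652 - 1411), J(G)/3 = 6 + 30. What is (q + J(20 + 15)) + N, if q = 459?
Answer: -1415727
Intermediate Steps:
J(G) = 108 (J(G) = 3*(6 + 30) = 3*36 = 108)
N = -1416294 (N = 1866*(-759) = -1416294)
(q + J(20 + 15)) + N = (459 + 108) - 1416294 = 567 - 1416294 = -1415727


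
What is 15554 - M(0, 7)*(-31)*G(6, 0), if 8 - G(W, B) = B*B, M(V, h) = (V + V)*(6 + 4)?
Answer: 15554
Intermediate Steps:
M(V, h) = 20*V (M(V, h) = (2*V)*10 = 20*V)
G(W, B) = 8 - B**2 (G(W, B) = 8 - B*B = 8 - B**2)
15554 - M(0, 7)*(-31)*G(6, 0) = 15554 - (20*0)*(-31)*(8 - 1*0**2) = 15554 - 0*(-31)*(8 - 1*0) = 15554 - 0*(8 + 0) = 15554 - 0*8 = 15554 - 1*0 = 15554 + 0 = 15554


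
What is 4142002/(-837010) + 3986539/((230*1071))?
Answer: 231647365573/20618067330 ≈ 11.235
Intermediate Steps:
4142002/(-837010) + 3986539/((230*1071)) = 4142002*(-1/837010) + 3986539/246330 = -2071001/418505 + 3986539*(1/246330) = -2071001/418505 + 3986539/246330 = 231647365573/20618067330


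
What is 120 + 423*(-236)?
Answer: -99708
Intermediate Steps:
120 + 423*(-236) = 120 - 99828 = -99708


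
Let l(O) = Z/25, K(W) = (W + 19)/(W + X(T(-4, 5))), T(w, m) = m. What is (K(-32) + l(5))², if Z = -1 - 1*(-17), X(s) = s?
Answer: 573049/455625 ≈ 1.2577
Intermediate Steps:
Z = 16 (Z = -1 + 17 = 16)
K(W) = (19 + W)/(5 + W) (K(W) = (W + 19)/(W + 5) = (19 + W)/(5 + W))
l(O) = 16/25
(K(-32) + l(5))² = ((19 - 32)/(5 - 32) + 16/25)² = (-13/(-27) + 16/25)² = (-1/27*(-13) + 16/25)² = (13/27 + 16/25)² = (757/675)² = 573049/455625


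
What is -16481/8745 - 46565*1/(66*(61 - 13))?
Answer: -13921901/839520 ≈ -16.583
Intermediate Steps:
-16481/8745 - 46565*1/(66*(61 - 13)) = -16481*1/8745 - 46565/(48*66) = -16481/8745 - 46565/3168 = -13921901/839520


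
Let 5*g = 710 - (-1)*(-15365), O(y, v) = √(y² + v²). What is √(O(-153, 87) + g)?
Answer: √(-2931 + 3*√3442) ≈ 52.488*I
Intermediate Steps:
O(y, v) = √(v² + y²)
g = -2931 (g = (710 - (-1)*(-15365))/5 = (710 - 1*15365)/5 = (710 - 15365)/5 = (⅕)*(-14655) = -2931)
√(O(-153, 87) + g) = √(√(87² + (-153)²) - 2931) = √(√(7569 + 23409) - 2931) = √(√30978 - 2931) = √(3*√3442 - 2931) = √(-2931 + 3*√3442)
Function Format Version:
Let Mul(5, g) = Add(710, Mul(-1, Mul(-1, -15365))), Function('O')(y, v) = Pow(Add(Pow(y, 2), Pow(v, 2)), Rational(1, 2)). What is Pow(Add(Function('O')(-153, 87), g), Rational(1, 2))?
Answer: Pow(Add(-2931, Mul(3, Pow(3442, Rational(1, 2)))), Rational(1, 2)) ≈ Mul(52.488, I)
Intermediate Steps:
Function('O')(y, v) = Pow(Add(Pow(v, 2), Pow(y, 2)), Rational(1, 2))
g = -2931 (g = Mul(Rational(1, 5), Add(710, Mul(-1, Mul(-1, -15365)))) = Mul(Rational(1, 5), Add(710, Mul(-1, 15365))) = Mul(Rational(1, 5), Add(710, -15365)) = Mul(Rational(1, 5), -14655) = -2931)
Pow(Add(Function('O')(-153, 87), g), Rational(1, 2)) = Pow(Add(Pow(Add(Pow(87, 2), Pow(-153, 2)), Rational(1, 2)), -2931), Rational(1, 2)) = Pow(Add(Pow(Add(7569, 23409), Rational(1, 2)), -2931), Rational(1, 2)) = Pow(Add(Pow(30978, Rational(1, 2)), -2931), Rational(1, 2)) = Pow(Add(Mul(3, Pow(3442, Rational(1, 2))), -2931), Rational(1, 2)) = Pow(Add(-2931, Mul(3, Pow(3442, Rational(1, 2)))), Rational(1, 2))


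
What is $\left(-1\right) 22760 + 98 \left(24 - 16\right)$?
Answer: $-21976$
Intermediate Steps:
$\left(-1\right) 22760 + 98 \left(24 - 16\right) = -22760 + 98 \cdot 8 = -22760 + 784 = -21976$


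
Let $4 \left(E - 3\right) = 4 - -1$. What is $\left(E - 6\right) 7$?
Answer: $- \frac{49}{4} \approx -12.25$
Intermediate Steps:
$E = \frac{17}{4}$ ($E = 3 + \frac{4 - -1}{4} = 3 + \frac{4 + 1}{4} = 3 + \frac{1}{4} \cdot 5 = 3 + \frac{5}{4} = \frac{17}{4} \approx 4.25$)
$\left(E - 6\right) 7 = \left(\frac{17}{4} - 6\right) 7 = \left(- \frac{7}{4}\right) 7 = - \frac{49}{4}$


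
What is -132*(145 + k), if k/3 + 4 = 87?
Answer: -52008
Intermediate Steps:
k = 249 (k = -12 + 3*87 = -12 + 261 = 249)
-132*(145 + k) = -132*(145 + 249) = -132*394 = -52008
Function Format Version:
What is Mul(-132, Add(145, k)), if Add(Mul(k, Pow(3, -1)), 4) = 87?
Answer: -52008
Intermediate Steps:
k = 249 (k = Add(-12, Mul(3, 87)) = Add(-12, 261) = 249)
Mul(-132, Add(145, k)) = Mul(-132, Add(145, 249)) = Mul(-132, 394) = -52008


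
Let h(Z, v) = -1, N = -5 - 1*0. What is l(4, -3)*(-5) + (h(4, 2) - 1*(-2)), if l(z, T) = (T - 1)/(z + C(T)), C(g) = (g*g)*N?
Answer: 21/41 ≈ 0.51220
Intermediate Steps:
N = -5 (N = -5 + 0 = -5)
C(g) = -5*g² (C(g) = (g*g)*(-5) = g²*(-5) = -5*g²)
l(z, T) = (-1 + T)/(z - 5*T²) (l(z, T) = (T - 1)/(z - 5*T²) = (-1 + T)/(z - 5*T²))
l(4, -3)*(-5) + (h(4, 2) - 1*(-2)) = ((1 - 1*(-3))/(-1*4 + 5*(-3)²))*(-5) + (-1 - 1*(-2)) = ((1 + 3)/(-4 + 5*9))*(-5) + (-1 + 2) = (4/(-4 + 45))*(-5) + 1 = (4/41)*(-5) + 1 = -20/41 + 1 = 21/41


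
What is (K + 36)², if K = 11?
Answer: 2209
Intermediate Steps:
(K + 36)² = (11 + 36)² = 47² = 2209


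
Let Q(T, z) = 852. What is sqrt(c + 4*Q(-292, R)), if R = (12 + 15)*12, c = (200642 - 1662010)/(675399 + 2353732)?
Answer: 2*sqrt(159521102517130)/432733 ≈ 58.374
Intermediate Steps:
c = -1461368/3029131 ≈ -0.48244
R = 324 (R = 27*12 = 324)
sqrt(c + 4*Q(-292, R)) = sqrt(-1461368/3029131 + 4*852) = sqrt(-1461368/3029131 + 3408) = sqrt(10321817080/3029131) = 2*sqrt(159521102517130)/432733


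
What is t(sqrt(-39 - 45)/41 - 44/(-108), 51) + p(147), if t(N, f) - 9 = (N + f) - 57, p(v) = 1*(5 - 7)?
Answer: 38/27 + 2*I*sqrt(21)/41 ≈ 1.4074 + 0.22354*I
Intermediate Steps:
p(v) = -2 (p(v) = 1*(-2) = -2)
t(N, f) = -48 + N + f (t(N, f) = 9 + ((N + f) - 57) = 9 + (-57 + N + f) = -48 + N + f)
t(sqrt(-39 - 45)/41 - 44/(-108), 51) + p(147) = (-48 + (sqrt(-39 - 45)/41 - 44/(-108)) + 51) - 2 = (-48 + (sqrt(-84)*(1/41) - 44*(-1/108)) + 51) - 2 = (-48 + ((2*I*sqrt(21))*(1/41) + 11/27) + 51) - 2 = (-48 + (2*I*sqrt(21)/41 + 11/27) + 51) - 2 = (-48 + (11/27 + 2*I*sqrt(21)/41) + 51) - 2 = (92/27 + 2*I*sqrt(21)/41) - 2 = 38/27 + 2*I*sqrt(21)/41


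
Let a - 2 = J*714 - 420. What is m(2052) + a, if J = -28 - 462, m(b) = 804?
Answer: -349474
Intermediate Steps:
J = -490
a = -350278 (a = 2 + (-490*714 - 420) = 2 + (-349860 - 420) = 2 - 350280 = -350278)
m(2052) + a = 804 - 350278 = -349474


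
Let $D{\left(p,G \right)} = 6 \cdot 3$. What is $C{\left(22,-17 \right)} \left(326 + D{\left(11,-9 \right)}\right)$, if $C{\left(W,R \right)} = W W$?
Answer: $166496$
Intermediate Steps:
$D{\left(p,G \right)} = 18$
$C{\left(W,R \right)} = W^{2}$
$C{\left(22,-17 \right)} \left(326 + D{\left(11,-9 \right)}\right) = 22^{2} \left(326 + 18\right) = 484 \cdot 344 = 166496$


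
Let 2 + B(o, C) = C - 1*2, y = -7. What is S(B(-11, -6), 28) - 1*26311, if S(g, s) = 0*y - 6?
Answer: -26317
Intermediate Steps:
B(o, C) = -4 + C (B(o, C) = -2 + (C - 1*2) = -2 + (C - 2) = -2 + (-2 + C) = -4 + C)
S(g, s) = -6 (S(g, s) = 0*(-7) - 6 = 0 - 6 = -6)
S(B(-11, -6), 28) - 1*26311 = -6 - 1*26311 = -6 - 26311 = -26317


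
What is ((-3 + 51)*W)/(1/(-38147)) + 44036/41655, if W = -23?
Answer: 1754270710676/41655 ≈ 4.2114e+7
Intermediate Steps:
((-3 + 51)*W)/(1/(-38147)) + 44036/41655 = ((-3 + 51)*(-23))/(1/(-38147)) + 44036/41655 = (48*(-23))/(-1/38147) + 44036*(1/41655) = -1104*(-38147) + 44036/41655 = 42114288 + 44036/41655 = 1754270710676/41655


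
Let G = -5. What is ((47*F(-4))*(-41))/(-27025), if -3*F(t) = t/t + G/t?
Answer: -123/2300 ≈ -0.053478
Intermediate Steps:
F(t) = -⅓ + 5/(3*t) (F(t) = -(t/t - 5/t)/3 = -(1 - 5/t)/3 = -⅓ + 5/(3*t))
((47*F(-4))*(-41))/(-27025) = ((47*((⅓)*(5 - 1*(-4))/(-4)))*(-41))/(-27025) = ((47*((⅓)*(-¼)*(5 + 4)))*(-41))*(-1/27025) = ((47*((⅓)*(-¼)*9))*(-41))*(-1/27025) = ((47*(-¾))*(-41))*(-1/27025) = -141/4*(-41)*(-1/27025) = (5781/4)*(-1/27025) = -123/2300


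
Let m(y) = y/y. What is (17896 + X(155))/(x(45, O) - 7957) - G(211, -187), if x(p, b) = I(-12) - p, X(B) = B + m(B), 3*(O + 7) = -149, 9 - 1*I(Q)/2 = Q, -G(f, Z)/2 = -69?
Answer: -279133/1990 ≈ -140.27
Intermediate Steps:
m(y) = 1
G(f, Z) = 138 (G(f, Z) = -2*(-69) = 138)
I(Q) = 18 - 2*Q
O = -170/3 (O = -7 + (⅓)*(-149) = -7 - 149/3 = -170/3 ≈ -56.667)
X(B) = 1 + B (X(B) = B + 1 = 1 + B)
x(p, b) = 42 - p (x(p, b) = (18 - 2*(-12)) - p = (18 + 24) - p = 42 - p)
(17896 + X(155))/(x(45, O) - 7957) - G(211, -187) = (17896 + (1 + 155))/((42 - 1*45) - 7957) - 1*138 = (17896 + 156)/((42 - 45) - 7957) - 138 = 18052/(-3 - 7957) - 138 = 18052/(-7960) - 138 = 18052*(-1/7960) - 138 = -4513/1990 - 138 = -279133/1990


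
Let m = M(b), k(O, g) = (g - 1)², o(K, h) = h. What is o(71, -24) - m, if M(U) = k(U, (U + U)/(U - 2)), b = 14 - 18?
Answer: -217/9 ≈ -24.111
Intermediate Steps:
b = -4
k(O, g) = (-1 + g)²
M(U) = (-1 + 2*U/(-2 + U))² (M(U) = (-1 + (U + U)/(U - 2))² = (-1 + (2*U)/(-2 + U))² = (-1 + 2*U/(-2 + U))²)
m = ⅑ (m = (2 - 4)²/(-2 - 4)² = (-2)²/(-6)² = (1/36)*4 = ⅑ ≈ 0.11111)
o(71, -24) - m = -24 - 1*⅑ = -24 - ⅑ = -217/9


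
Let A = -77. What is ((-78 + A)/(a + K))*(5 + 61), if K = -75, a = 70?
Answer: 2046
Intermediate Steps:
((-78 + A)/(a + K))*(5 + 61) = ((-78 - 77)/(70 - 75))*(5 + 61) = -155/(-5)*66 = -155*(-⅕)*66 = 31*66 = 2046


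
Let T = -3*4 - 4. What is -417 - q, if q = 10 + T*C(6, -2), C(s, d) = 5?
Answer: -347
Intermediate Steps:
T = -16 (T = -12 - 4 = -16)
q = -70 (q = 10 - 16*5 = 10 - 80 = -70)
-417 - q = -417 - 1*(-70) = -417 + 70 = -347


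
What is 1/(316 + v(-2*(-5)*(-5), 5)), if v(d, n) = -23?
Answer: 1/293 ≈ 0.0034130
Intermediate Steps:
1/(316 + v(-2*(-5)*(-5), 5)) = 1/(316 - 23) = 1/293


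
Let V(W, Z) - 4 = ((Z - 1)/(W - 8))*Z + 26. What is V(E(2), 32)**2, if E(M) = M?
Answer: 164836/9 ≈ 18315.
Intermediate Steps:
V(W, Z) = 30 + Z*(-1 + Z)/(-8 + W) (V(W, Z) = 4 + (((Z - 1)/(W - 8))*Z + 26) = 4 + (((-1 + Z)/(-8 + W))*Z + 26) = 4 + (Z*(-1 + Z)/(-8 + W) + 26) = 4 + (26 + Z*(-1 + Z)/(-8 + W)) = 30 + Z*(-1 + Z)/(-8 + W))
V(E(2), 32)**2 = ((-240 + 32**2 - 1*32 + 30*2)/(-8 + 2))**2 = ((-240 + 1024 - 32 + 60)/(-6))**2 = (-1/6*812)**2 = (-406/3)**2 = 164836/9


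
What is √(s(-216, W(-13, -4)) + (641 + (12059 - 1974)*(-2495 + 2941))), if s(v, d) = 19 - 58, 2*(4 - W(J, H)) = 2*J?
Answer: 4*√281157 ≈ 2121.0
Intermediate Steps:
W(J, H) = 4 - J
s(v, d) = -39
√(s(-216, W(-13, -4)) + (641 + (12059 - 1974)*(-2495 + 2941))) = √(-39 + (641 + (12059 - 1974)*(-2495 + 2941))) = √(-39 + (641 + 10085*446)) = √(-39 + (641 + 4497910)) = √(-39 + 4498551) = √4498512 = 4*√281157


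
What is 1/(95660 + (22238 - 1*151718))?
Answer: -1/33820 ≈ -2.9568e-5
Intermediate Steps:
1/(95660 + (22238 - 1*151718)) = 1/(95660 + (22238 - 151718)) = 1/(95660 - 129480) = 1/(-33820) = -1/33820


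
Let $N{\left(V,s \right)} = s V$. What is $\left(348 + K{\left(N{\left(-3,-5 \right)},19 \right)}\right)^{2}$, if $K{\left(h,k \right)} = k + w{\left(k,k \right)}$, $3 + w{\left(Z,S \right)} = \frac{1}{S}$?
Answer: $\frac{47844889}{361} \approx 1.3253 \cdot 10^{5}$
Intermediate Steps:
$w{\left(Z,S \right)} = -3 + \frac{1}{S}$
$N{\left(V,s \right)} = V s$
$K{\left(h,k \right)} = -3 + k + \frac{1}{k}$ ($K{\left(h,k \right)} = k - \left(3 - \frac{1}{k}\right) = -3 + k + \frac{1}{k}$)
$\left(348 + K{\left(N{\left(-3,-5 \right)},19 \right)}\right)^{2} = \left(348 + \left(-3 + 19 + \frac{1}{19}\right)\right)^{2} = \left(348 + \frac{305}{19}\right)^{2} = \left(\frac{6917}{19}\right)^{2} = \frac{47844889}{361}$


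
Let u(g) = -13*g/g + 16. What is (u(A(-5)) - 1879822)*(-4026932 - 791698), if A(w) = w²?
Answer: 9058152227970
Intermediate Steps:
u(g) = 3 (u(g) = -13*1 + 16 = -13 + 16 = 3)
(u(A(-5)) - 1879822)*(-4026932 - 791698) = (3 - 1879822)*(-4026932 - 791698) = -1879819*(-4818630) = 9058152227970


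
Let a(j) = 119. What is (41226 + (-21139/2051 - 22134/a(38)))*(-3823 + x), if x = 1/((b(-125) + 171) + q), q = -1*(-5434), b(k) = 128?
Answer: -1844378925407458/11758383 ≈ -1.5686e+8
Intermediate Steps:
q = 5434
x = 1/5733 (x = 1/((128 + 171) + 5434) = 1/(299 + 5434) = 1/5733 ≈ 0.00017443)
(41226 + (-21139/2051 - 22134/a(38)))*(-3823 + x) = (41226 + (-21139/2051 - 22134/119))*(-3823 + 1/5733) = (41226 + (-21139*1/2051 - 22134*1/119))*(-21917258/5733) = (41226 + (-21139/2051 - 186))*(-21917258/5733) = (41226 - 402625/2051)*(-21917258/5733) = (84151901/2051)*(-21917258/5733) = -1844378925407458/11758383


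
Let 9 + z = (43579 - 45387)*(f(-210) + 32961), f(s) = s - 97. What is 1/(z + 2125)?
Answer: -1/59036316 ≈ -1.6939e-8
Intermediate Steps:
f(s) = -97 + s
z = -59038441 (z = -9 + (43579 - 45387)*((-97 - 210) + 32961) = -9 - 1808*(-307 + 32961) = -9 - 1808*32654 = -9 - 59038432 = -59038441)
1/(z + 2125) = 1/(-59038441 + 2125) = 1/(-59036316) = -1/59036316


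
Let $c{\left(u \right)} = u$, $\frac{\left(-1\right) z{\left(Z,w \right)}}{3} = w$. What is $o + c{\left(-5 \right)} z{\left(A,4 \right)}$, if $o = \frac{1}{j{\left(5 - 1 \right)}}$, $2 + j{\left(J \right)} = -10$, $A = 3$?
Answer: $\frac{719}{12} \approx 59.917$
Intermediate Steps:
$z{\left(Z,w \right)} = - 3 w$
$j{\left(J \right)} = -12$ ($j{\left(J \right)} = -2 - 10 = -12$)
$o = - \frac{1}{12}$ ($o = \frac{1}{-12} = - \frac{1}{12} \approx -0.083333$)
$o + c{\left(-5 \right)} z{\left(A,4 \right)} = - \frac{1}{12} - 5 \left(\left(-3\right) 4\right) = - \frac{1}{12} - -60 = - \frac{1}{12} + 60 = \frac{719}{12}$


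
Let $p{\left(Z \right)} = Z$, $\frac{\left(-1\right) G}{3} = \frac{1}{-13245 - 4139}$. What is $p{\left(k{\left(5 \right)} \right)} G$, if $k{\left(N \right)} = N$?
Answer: $\frac{15}{17384} \approx 0.00086286$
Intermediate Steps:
$G = \frac{3}{17384}$ ($G = - \frac{3}{-13245 - 4139} = - \frac{3}{-17384} = \left(-3\right) \left(- \frac{1}{17384}\right) = \frac{3}{17384} \approx 0.00017257$)
$p{\left(k{\left(5 \right)} \right)} G = 5 \cdot \frac{3}{17384} = \frac{15}{17384}$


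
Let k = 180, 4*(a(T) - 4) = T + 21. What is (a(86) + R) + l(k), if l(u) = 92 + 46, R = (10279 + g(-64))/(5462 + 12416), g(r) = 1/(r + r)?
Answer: 387480511/2288384 ≈ 169.32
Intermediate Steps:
g(r) = 1/(2*r)
a(T) = 37/4 + T/4 (a(T) = 4 + (T + 21)/4 = 4 + (21 + T)/4 = 4 + (21/4 + T/4) = 37/4 + T/4)
R = 1315711/2288384 (R = (10279 + (½)/(-64))/(5462 + 12416) = (10279 + (½)*(-1/64))/17878 = (10279 - 1/128)*(1/17878) = (1315711/128)*(1/17878) = 1315711/2288384 ≈ 0.57495)
l(u) = 138
(a(86) + R) + l(k) = ((37/4 + (¼)*86) + 1315711/2288384) + 138 = ((37/4 + 43/2) + 1315711/2288384) + 138 = (123/4 + 1315711/2288384) + 138 = 71683519/2288384 + 138 = 387480511/2288384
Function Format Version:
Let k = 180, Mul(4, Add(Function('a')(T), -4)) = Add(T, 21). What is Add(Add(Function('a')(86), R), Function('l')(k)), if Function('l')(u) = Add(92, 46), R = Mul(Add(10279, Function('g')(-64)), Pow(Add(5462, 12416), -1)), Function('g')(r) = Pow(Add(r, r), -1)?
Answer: Rational(387480511, 2288384) ≈ 169.32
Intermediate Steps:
Function('g')(r) = Mul(Rational(1, 2), Pow(r, -1)) (Function('g')(r) = Pow(Mul(2, r), -1) = Mul(Rational(1, 2), Pow(r, -1)))
Function('a')(T) = Add(Rational(37, 4), Mul(Rational(1, 4), T)) (Function('a')(T) = Add(4, Mul(Rational(1, 4), Add(T, 21))) = Add(4, Mul(Rational(1, 4), Add(21, T))) = Add(4, Add(Rational(21, 4), Mul(Rational(1, 4), T))) = Add(Rational(37, 4), Mul(Rational(1, 4), T)))
R = Rational(1315711, 2288384) (R = Mul(Add(10279, Mul(Rational(1, 2), Pow(-64, -1))), Pow(Add(5462, 12416), -1)) = Mul(Add(10279, Mul(Rational(1, 2), Rational(-1, 64))), Pow(17878, -1)) = Mul(Add(10279, Rational(-1, 128)), Rational(1, 17878)) = Mul(Rational(1315711, 128), Rational(1, 17878)) = Rational(1315711, 2288384) ≈ 0.57495)
Function('l')(u) = 138
Add(Add(Function('a')(86), R), Function('l')(k)) = Add(Add(Add(Rational(37, 4), Mul(Rational(1, 4), 86)), Rational(1315711, 2288384)), 138) = Add(Add(Add(Rational(37, 4), Rational(43, 2)), Rational(1315711, 2288384)), 138) = Add(Add(Rational(123, 4), Rational(1315711, 2288384)), 138) = Add(Rational(71683519, 2288384), 138) = Rational(387480511, 2288384)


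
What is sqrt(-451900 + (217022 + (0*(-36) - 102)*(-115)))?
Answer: 2*I*sqrt(55787) ≈ 472.39*I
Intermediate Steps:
sqrt(-451900 + (217022 + (0*(-36) - 102)*(-115))) = sqrt(-451900 + (217022 + (0 - 102)*(-115))) = sqrt(-451900 + (217022 - 102*(-115))) = sqrt(-451900 + (217022 + 11730)) = sqrt(-451900 + 228752) = sqrt(-223148) = 2*I*sqrt(55787)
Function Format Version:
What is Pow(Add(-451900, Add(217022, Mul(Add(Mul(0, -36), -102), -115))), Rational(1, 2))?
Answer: Mul(2, I, Pow(55787, Rational(1, 2))) ≈ Mul(472.39, I)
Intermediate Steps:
Pow(Add(-451900, Add(217022, Mul(Add(Mul(0, -36), -102), -115))), Rational(1, 2)) = Pow(Add(-451900, Add(217022, Mul(Add(0, -102), -115))), Rational(1, 2)) = Pow(Add(-451900, Add(217022, Mul(-102, -115))), Rational(1, 2)) = Pow(Add(-451900, Add(217022, 11730)), Rational(1, 2)) = Pow(Add(-451900, 228752), Rational(1, 2)) = Pow(-223148, Rational(1, 2)) = Mul(2, I, Pow(55787, Rational(1, 2)))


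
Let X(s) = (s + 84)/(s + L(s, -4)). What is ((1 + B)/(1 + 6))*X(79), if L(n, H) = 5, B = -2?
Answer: -163/588 ≈ -0.27721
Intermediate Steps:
X(s) = (84 + s)/(5 + s) (X(s) = (s + 84)/(s + 5) = (84 + s)/(5 + s))
((1 + B)/(1 + 6))*X(79) = ((1 - 2)/(1 + 6))*((84 + 79)/(5 + 79)) = (-1/7)*(163/84) = (-1*⅐)*((1/84)*163) = -⅐*163/84 = -163/588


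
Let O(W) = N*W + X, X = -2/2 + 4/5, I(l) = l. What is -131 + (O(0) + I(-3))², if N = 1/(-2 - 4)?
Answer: -3019/25 ≈ -120.76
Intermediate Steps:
N = -⅙ (N = 1/(-6) = -⅙ ≈ -0.16667)
X = -⅕ (X = -2*½ + 4*(⅕) = -1 + ⅘ = -⅕ ≈ -0.20000)
O(W) = -⅕ - W/6 (O(W) = -W/6 - ⅕ = -⅕ - W/6)
-131 + (O(0) + I(-3))² = -131 + ((-⅕ - ⅙*0) - 3)² = -131 + ((-⅕ + 0) - 3)² = -131 + (-⅕ - 3)² = -131 + (-16/5)² = -131 + 256/25 = -3019/25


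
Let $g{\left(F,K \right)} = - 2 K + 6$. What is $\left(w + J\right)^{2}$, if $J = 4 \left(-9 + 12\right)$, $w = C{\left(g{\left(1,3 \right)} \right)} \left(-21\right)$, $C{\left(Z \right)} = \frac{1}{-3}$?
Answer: $361$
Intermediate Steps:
$g{\left(F,K \right)} = 6 - 2 K$
$C{\left(Z \right)} = - \frac{1}{3}$
$w = 7$ ($w = \left(- \frac{1}{3}\right) \left(-21\right) = 7$)
$J = 12$ ($J = 4 \cdot 3 = 12$)
$\left(w + J\right)^{2} = \left(7 + 12\right)^{2} = 19^{2} = 361$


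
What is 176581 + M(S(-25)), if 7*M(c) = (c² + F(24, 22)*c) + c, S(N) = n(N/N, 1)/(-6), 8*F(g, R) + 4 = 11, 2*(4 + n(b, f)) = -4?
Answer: 9888559/56 ≈ 1.7658e+5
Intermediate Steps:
n(b, f) = -6 (n(b, f) = -4 + (½)*(-4) = -4 - 2 = -6)
F(g, R) = 7/8 (F(g, R) = -½ + (⅛)*11 = -½ + 11/8 = 7/8)
S(N) = 1 (S(N) = -6/(-6) = -6*(-⅙) = 1)
M(c) = c²/7 + 15*c/56 (M(c) = ((c² + 7*c/8) + c)/7 = (c² + 15*c/8)/7 = c²/7 + 15*c/56)
176581 + M(S(-25)) = 176581 + (1/56)*1*(15 + 8*1) = 176581 + (1/56)*1*(15 + 8) = 176581 + (1/56)*1*23 = 176581 + 23/56 = 9888559/56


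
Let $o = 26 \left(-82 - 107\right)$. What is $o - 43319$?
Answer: $-48233$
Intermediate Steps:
$o = -4914$ ($o = 26 \left(-189\right) = -4914$)
$o - 43319 = -4914 - 43319 = -48233$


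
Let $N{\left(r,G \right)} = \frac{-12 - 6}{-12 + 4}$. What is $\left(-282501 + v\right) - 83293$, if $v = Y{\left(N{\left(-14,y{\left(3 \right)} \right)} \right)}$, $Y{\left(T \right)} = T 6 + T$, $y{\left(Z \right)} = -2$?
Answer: $- \frac{1463113}{4} \approx -3.6578 \cdot 10^{5}$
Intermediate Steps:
$N{\left(r,G \right)} = \frac{9}{4}$ ($N{\left(r,G \right)} = - \frac{18}{-8} = \left(-18\right) \left(- \frac{1}{8}\right) = \frac{9}{4}$)
$Y{\left(T \right)} = 7 T$ ($Y{\left(T \right)} = 6 T + T = 7 T$)
$v = \frac{63}{4}$ ($v = 7 \cdot \frac{9}{4} = \frac{63}{4} \approx 15.75$)
$\left(-282501 + v\right) - 83293 = \left(-282501 + \frac{63}{4}\right) - 83293 = - \frac{1129941}{4} - 83293 = - \frac{1463113}{4}$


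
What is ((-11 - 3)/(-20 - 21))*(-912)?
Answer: -12768/41 ≈ -311.41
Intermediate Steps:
((-11 - 3)/(-20 - 21))*(-912) = -14/(-41)*(-912) = -14*(-1/41)*(-912) = (14/41)*(-912) = -12768/41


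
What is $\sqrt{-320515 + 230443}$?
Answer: $18 i \sqrt{278} \approx 300.12 i$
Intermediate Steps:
$\sqrt{-320515 + 230443} = \sqrt{-90072} = 18 i \sqrt{278}$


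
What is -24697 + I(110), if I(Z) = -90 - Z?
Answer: -24897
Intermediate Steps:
-24697 + I(110) = -24697 + (-90 - 1*110) = -24697 + (-90 - 110) = -24697 - 200 = -24897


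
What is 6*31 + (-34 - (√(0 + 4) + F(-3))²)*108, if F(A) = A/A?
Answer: -4458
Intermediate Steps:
F(A) = 1
6*31 + (-34 - (√(0 + 4) + F(-3))²)*108 = 6*31 + (-34 - (√(0 + 4) + 1)²)*108 = 186 + (-34 - (√4 + 1)²)*108 = 186 + (-34 - (2 + 1)²)*108 = 186 + (-34 - 1*3²)*108 = 186 + (-34 - 1*9)*108 = 186 + (-34 - 9)*108 = 186 - 43*108 = 186 - 4644 = -4458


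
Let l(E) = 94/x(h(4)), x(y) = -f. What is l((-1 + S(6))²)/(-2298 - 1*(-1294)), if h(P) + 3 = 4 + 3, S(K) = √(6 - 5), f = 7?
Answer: 47/3514 ≈ 0.013375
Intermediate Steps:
S(K) = 1 (S(K) = √1 = 1)
h(P) = 4 (h(P) = -3 + (4 + 3) = -3 + 7 = 4)
x(y) = -7 (x(y) = -1*7 = -7)
l(E) = -94/7 (l(E) = 94/(-7) = 94*(-⅐) = -94/7)
l((-1 + S(6))²)/(-2298 - 1*(-1294)) = -94/(7*(-2298 - 1*(-1294))) = -94/(7*(-2298 + 1294)) = -94/7/(-1004) = -94/7*(-1/1004) = 47/3514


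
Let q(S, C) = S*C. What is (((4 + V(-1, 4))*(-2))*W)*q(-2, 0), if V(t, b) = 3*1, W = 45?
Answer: 0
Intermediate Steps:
V(t, b) = 3
q(S, C) = C*S
(((4 + V(-1, 4))*(-2))*W)*q(-2, 0) = (((4 + 3)*(-2))*45)*(0*(-2)) = ((7*(-2))*45)*0 = -14*45*0 = -630*0 = 0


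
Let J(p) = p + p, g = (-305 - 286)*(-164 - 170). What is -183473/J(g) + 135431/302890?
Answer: -1052801671/59788668660 ≈ -0.017609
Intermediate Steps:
g = 197394 (g = -591*(-334) = 197394)
J(p) = 2*p
-183473/J(g) + 135431/302890 = -183473/(2*197394) + 135431/302890 = -183473/394788 + 135431*(1/302890) = -183473*1/394788 + 135431/302890 = -183473/394788 + 135431/302890 = -1052801671/59788668660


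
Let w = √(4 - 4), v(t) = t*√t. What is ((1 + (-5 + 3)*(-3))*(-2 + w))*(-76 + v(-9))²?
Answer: -70658 - 57456*I ≈ -70658.0 - 57456.0*I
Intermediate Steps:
v(t) = t^(3/2)
w = 0 (w = √0 = 0)
((1 + (-5 + 3)*(-3))*(-2 + w))*(-76 + v(-9))² = ((1 + (-5 + 3)*(-3))*(-2 + 0))*(-76 + (-9)^(3/2))² = ((1 - 2*(-3))*(-2))*(-76 - 27*I)² = ((1 + 6)*(-2))*(-76 - 27*I)² = (7*(-2))*(-76 - 27*I)² = -14*(-76 - 27*I)²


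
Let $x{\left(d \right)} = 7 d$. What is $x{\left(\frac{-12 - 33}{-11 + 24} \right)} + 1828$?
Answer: $\frac{23449}{13} \approx 1803.8$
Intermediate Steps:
$x{\left(\frac{-12 - 33}{-11 + 24} \right)} + 1828 = 7 \frac{-12 - 33}{-11 + 24} + 1828 = 7 \left(- \frac{45}{13}\right) + 1828 = - \frac{315}{13} + 1828 = \frac{23449}{13}$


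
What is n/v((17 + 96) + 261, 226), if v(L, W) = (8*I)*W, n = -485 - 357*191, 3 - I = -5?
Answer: -1073/226 ≈ -4.7478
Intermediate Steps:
I = 8 (I = 3 - 1*(-5) = 3 + 5 = 8)
n = -68672 (n = -485 - 68187 = -68672)
v(L, W) = 64*W (v(L, W) = (8*8)*W = 64*W)
n/v((17 + 96) + 261, 226) = -68672/(64*226) = -68672/14464 = -68672*1/14464 = -1073/226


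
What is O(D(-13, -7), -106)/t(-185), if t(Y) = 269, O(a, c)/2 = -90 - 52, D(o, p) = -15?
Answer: -284/269 ≈ -1.0558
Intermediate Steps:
O(a, c) = -284 (O(a, c) = 2*(-90 - 52) = 2*(-142) = -284)
O(D(-13, -7), -106)/t(-185) = -284/269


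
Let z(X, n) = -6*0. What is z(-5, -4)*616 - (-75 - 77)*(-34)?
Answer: -5168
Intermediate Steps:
z(X, n) = 0
z(-5, -4)*616 - (-75 - 77)*(-34) = 0*616 - (-75 - 77)*(-34) = 0 - (-152)*(-34) = 0 - 1*5168 = 0 - 5168 = -5168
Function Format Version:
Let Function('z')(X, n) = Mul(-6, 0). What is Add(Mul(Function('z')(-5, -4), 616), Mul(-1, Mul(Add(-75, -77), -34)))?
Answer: -5168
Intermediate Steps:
Function('z')(X, n) = 0
Add(Mul(Function('z')(-5, -4), 616), Mul(-1, Mul(Add(-75, -77), -34))) = Add(Mul(0, 616), Mul(-1, Mul(Add(-75, -77), -34))) = Add(0, Mul(-1, Mul(-152, -34))) = Add(0, Mul(-1, 5168)) = Add(0, -5168) = -5168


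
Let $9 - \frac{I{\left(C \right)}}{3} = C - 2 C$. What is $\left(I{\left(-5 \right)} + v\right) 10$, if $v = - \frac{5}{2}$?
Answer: $95$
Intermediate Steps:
$v = - \frac{5}{2}$ ($v = \left(-5\right) \frac{1}{2} = - \frac{5}{2} \approx -2.5$)
$I{\left(C \right)} = 27 + 3 C$ ($I{\left(C \right)} = 27 - 3 \left(C - 2 C\right) = 27 - 3 \left(- C\right) = 27 + 3 C$)
$\left(I{\left(-5 \right)} + v\right) 10 = \left(\left(27 + 3 \left(-5\right)\right) - \frac{5}{2}\right) 10 = \left(\left(27 - 15\right) - \frac{5}{2}\right) 10 = \left(12 - \frac{5}{2}\right) 10 = \frac{19}{2} \cdot 10 = 95$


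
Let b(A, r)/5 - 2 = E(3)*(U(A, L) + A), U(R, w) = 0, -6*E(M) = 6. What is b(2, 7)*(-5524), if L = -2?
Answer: 0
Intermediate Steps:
E(M) = -1 (E(M) = -⅙*6 = -1)
b(A, r) = 10 - 5*A (b(A, r) = 10 + 5*(-(0 + A)) = 10 + 5*(-A) = 10 - 5*A)
b(2, 7)*(-5524) = (10 - 5*2)*(-5524) = (10 - 10)*(-5524) = 0*(-5524) = 0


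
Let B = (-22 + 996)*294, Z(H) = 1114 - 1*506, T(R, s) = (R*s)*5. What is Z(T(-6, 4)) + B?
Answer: 286964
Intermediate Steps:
T(R, s) = 5*R*s
Z(H) = 608 (Z(H) = 1114 - 506 = 608)
B = 286356 (B = 974*294 = 286356)
Z(T(-6, 4)) + B = 608 + 286356 = 286964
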